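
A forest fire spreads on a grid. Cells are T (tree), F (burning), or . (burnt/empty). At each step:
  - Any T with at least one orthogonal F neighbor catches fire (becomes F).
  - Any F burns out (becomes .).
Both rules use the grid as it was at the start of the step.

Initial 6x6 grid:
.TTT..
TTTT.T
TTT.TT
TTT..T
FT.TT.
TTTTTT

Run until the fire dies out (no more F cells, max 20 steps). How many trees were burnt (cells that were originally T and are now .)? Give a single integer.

Step 1: +3 fires, +1 burnt (F count now 3)
Step 2: +3 fires, +3 burnt (F count now 3)
Step 3: +4 fires, +3 burnt (F count now 4)
Step 4: +3 fires, +4 burnt (F count now 3)
Step 5: +4 fires, +3 burnt (F count now 4)
Step 6: +4 fires, +4 burnt (F count now 4)
Step 7: +1 fires, +4 burnt (F count now 1)
Step 8: +0 fires, +1 burnt (F count now 0)
Fire out after step 8
Initially T: 26, now '.': 32
Total burnt (originally-T cells now '.'): 22

Answer: 22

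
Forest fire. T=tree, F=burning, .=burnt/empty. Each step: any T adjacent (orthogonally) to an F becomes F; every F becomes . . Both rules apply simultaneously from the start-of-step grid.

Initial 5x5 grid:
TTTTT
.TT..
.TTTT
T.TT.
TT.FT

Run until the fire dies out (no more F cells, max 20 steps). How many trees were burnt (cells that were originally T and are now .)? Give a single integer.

Step 1: +2 fires, +1 burnt (F count now 2)
Step 2: +2 fires, +2 burnt (F count now 2)
Step 3: +2 fires, +2 burnt (F count now 2)
Step 4: +2 fires, +2 burnt (F count now 2)
Step 5: +2 fires, +2 burnt (F count now 2)
Step 6: +2 fires, +2 burnt (F count now 2)
Step 7: +2 fires, +2 burnt (F count now 2)
Step 8: +0 fires, +2 burnt (F count now 0)
Fire out after step 8
Initially T: 17, now '.': 22
Total burnt (originally-T cells now '.'): 14

Answer: 14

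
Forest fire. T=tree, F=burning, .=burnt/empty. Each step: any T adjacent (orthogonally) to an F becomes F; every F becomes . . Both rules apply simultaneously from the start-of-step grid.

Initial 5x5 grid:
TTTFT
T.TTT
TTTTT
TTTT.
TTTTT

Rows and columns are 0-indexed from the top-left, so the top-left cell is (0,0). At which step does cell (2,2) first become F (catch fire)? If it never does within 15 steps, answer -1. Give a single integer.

Step 1: cell (2,2)='T' (+3 fires, +1 burnt)
Step 2: cell (2,2)='T' (+4 fires, +3 burnt)
Step 3: cell (2,2)='F' (+4 fires, +4 burnt)
  -> target ignites at step 3
Step 4: cell (2,2)='.' (+4 fires, +4 burnt)
Step 5: cell (2,2)='.' (+4 fires, +4 burnt)
Step 6: cell (2,2)='.' (+2 fires, +4 burnt)
Step 7: cell (2,2)='.' (+1 fires, +2 burnt)
Step 8: cell (2,2)='.' (+0 fires, +1 burnt)
  fire out at step 8

3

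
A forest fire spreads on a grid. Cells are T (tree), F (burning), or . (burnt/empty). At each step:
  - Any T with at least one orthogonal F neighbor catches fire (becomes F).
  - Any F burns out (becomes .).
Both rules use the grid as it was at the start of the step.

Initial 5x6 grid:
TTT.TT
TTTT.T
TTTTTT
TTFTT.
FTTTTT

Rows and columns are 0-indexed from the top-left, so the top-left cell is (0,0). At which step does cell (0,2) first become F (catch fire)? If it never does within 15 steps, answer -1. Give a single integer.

Step 1: cell (0,2)='T' (+6 fires, +2 burnt)
Step 2: cell (0,2)='T' (+6 fires, +6 burnt)
Step 3: cell (0,2)='F' (+6 fires, +6 burnt)
  -> target ignites at step 3
Step 4: cell (0,2)='.' (+4 fires, +6 burnt)
Step 5: cell (0,2)='.' (+1 fires, +4 burnt)
Step 6: cell (0,2)='.' (+1 fires, +1 burnt)
Step 7: cell (0,2)='.' (+1 fires, +1 burnt)
Step 8: cell (0,2)='.' (+0 fires, +1 burnt)
  fire out at step 8

3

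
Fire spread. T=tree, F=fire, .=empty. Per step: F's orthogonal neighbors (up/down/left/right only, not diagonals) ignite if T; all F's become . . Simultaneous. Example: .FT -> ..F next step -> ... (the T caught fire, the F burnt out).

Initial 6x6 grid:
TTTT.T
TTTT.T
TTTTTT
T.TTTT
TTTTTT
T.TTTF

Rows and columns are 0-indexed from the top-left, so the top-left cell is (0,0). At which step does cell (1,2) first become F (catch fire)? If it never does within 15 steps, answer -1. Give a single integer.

Step 1: cell (1,2)='T' (+2 fires, +1 burnt)
Step 2: cell (1,2)='T' (+3 fires, +2 burnt)
Step 3: cell (1,2)='T' (+4 fires, +3 burnt)
Step 4: cell (1,2)='T' (+4 fires, +4 burnt)
Step 5: cell (1,2)='T' (+4 fires, +4 burnt)
Step 6: cell (1,2)='T' (+3 fires, +4 burnt)
Step 7: cell (1,2)='F' (+5 fires, +3 burnt)
  -> target ignites at step 7
Step 8: cell (1,2)='.' (+3 fires, +5 burnt)
Step 9: cell (1,2)='.' (+2 fires, +3 burnt)
Step 10: cell (1,2)='.' (+1 fires, +2 burnt)
Step 11: cell (1,2)='.' (+0 fires, +1 burnt)
  fire out at step 11

7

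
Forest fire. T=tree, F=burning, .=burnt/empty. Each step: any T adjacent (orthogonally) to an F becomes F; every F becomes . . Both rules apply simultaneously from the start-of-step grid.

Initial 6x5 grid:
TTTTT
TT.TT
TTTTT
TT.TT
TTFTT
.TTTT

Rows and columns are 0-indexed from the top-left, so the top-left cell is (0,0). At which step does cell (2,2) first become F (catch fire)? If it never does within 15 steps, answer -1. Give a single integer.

Step 1: cell (2,2)='T' (+3 fires, +1 burnt)
Step 2: cell (2,2)='T' (+6 fires, +3 burnt)
Step 3: cell (2,2)='T' (+5 fires, +6 burnt)
Step 4: cell (2,2)='F' (+5 fires, +5 burnt)
  -> target ignites at step 4
Step 5: cell (2,2)='.' (+4 fires, +5 burnt)
Step 6: cell (2,2)='.' (+3 fires, +4 burnt)
Step 7: cell (2,2)='.' (+0 fires, +3 burnt)
  fire out at step 7

4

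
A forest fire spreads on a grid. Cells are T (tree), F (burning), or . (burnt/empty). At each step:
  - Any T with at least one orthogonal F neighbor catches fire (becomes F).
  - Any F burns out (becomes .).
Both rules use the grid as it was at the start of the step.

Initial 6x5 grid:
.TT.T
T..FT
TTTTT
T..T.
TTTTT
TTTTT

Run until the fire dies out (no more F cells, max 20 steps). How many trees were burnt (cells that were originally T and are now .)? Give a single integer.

Answer: 20

Derivation:
Step 1: +2 fires, +1 burnt (F count now 2)
Step 2: +4 fires, +2 burnt (F count now 4)
Step 3: +2 fires, +4 burnt (F count now 2)
Step 4: +4 fires, +2 burnt (F count now 4)
Step 5: +5 fires, +4 burnt (F count now 5)
Step 6: +2 fires, +5 burnt (F count now 2)
Step 7: +1 fires, +2 burnt (F count now 1)
Step 8: +0 fires, +1 burnt (F count now 0)
Fire out after step 8
Initially T: 22, now '.': 28
Total burnt (originally-T cells now '.'): 20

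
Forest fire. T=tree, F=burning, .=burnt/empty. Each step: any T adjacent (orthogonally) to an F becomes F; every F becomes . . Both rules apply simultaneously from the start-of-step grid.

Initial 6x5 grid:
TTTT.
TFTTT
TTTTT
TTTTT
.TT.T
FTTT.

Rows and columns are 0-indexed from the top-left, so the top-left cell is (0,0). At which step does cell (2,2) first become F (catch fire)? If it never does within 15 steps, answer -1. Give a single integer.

Step 1: cell (2,2)='T' (+5 fires, +2 burnt)
Step 2: cell (2,2)='F' (+8 fires, +5 burnt)
  -> target ignites at step 2
Step 3: cell (2,2)='.' (+7 fires, +8 burnt)
Step 4: cell (2,2)='.' (+2 fires, +7 burnt)
Step 5: cell (2,2)='.' (+1 fires, +2 burnt)
Step 6: cell (2,2)='.' (+1 fires, +1 burnt)
Step 7: cell (2,2)='.' (+0 fires, +1 burnt)
  fire out at step 7

2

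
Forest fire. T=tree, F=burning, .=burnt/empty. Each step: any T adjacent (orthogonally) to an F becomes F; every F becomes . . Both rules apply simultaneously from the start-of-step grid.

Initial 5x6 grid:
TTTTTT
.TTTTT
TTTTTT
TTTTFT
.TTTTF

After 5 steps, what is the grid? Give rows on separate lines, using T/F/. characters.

Step 1: 4 trees catch fire, 2 burn out
  TTTTTT
  .TTTTT
  TTTTFT
  TTTF.F
  .TTTF.
Step 2: 5 trees catch fire, 4 burn out
  TTTTTT
  .TTTFT
  TTTF.F
  TTF...
  .TTF..
Step 3: 6 trees catch fire, 5 burn out
  TTTTFT
  .TTF.F
  TTF...
  TF....
  .TF...
Step 4: 6 trees catch fire, 6 burn out
  TTTF.F
  .TF...
  TF....
  F.....
  .F....
Step 5: 3 trees catch fire, 6 burn out
  TTF...
  .F....
  F.....
  ......
  ......

TTF...
.F....
F.....
......
......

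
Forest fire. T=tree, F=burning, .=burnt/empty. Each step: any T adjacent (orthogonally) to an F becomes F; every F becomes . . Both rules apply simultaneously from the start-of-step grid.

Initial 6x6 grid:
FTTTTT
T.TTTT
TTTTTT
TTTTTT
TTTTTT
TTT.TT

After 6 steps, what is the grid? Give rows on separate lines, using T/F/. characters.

Step 1: 2 trees catch fire, 1 burn out
  .FTTTT
  F.TTTT
  TTTTTT
  TTTTTT
  TTTTTT
  TTT.TT
Step 2: 2 trees catch fire, 2 burn out
  ..FTTT
  ..TTTT
  FTTTTT
  TTTTTT
  TTTTTT
  TTT.TT
Step 3: 4 trees catch fire, 2 burn out
  ...FTT
  ..FTTT
  .FTTTT
  FTTTTT
  TTTTTT
  TTT.TT
Step 4: 5 trees catch fire, 4 burn out
  ....FT
  ...FTT
  ..FTTT
  .FTTTT
  FTTTTT
  TTT.TT
Step 5: 6 trees catch fire, 5 burn out
  .....F
  ....FT
  ...FTT
  ..FTTT
  .FTTTT
  FTT.TT
Step 6: 5 trees catch fire, 6 burn out
  ......
  .....F
  ....FT
  ...FTT
  ..FTTT
  .FT.TT

......
.....F
....FT
...FTT
..FTTT
.FT.TT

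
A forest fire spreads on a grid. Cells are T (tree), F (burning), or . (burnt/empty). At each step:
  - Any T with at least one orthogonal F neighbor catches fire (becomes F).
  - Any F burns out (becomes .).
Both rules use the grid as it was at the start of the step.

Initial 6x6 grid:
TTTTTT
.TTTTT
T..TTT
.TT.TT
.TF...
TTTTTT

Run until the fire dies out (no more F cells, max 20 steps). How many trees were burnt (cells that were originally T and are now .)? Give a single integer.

Step 1: +3 fires, +1 burnt (F count now 3)
Step 2: +3 fires, +3 burnt (F count now 3)
Step 3: +2 fires, +3 burnt (F count now 2)
Step 4: +1 fires, +2 burnt (F count now 1)
Step 5: +0 fires, +1 burnt (F count now 0)
Fire out after step 5
Initially T: 26, now '.': 19
Total burnt (originally-T cells now '.'): 9

Answer: 9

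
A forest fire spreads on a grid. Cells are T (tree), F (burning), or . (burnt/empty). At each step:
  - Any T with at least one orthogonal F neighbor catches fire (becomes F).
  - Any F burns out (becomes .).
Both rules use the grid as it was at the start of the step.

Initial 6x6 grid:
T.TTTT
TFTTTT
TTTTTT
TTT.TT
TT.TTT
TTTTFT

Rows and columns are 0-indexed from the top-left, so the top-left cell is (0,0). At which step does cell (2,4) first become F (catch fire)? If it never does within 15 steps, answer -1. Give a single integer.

Step 1: cell (2,4)='T' (+6 fires, +2 burnt)
Step 2: cell (2,4)='T' (+10 fires, +6 burnt)
Step 3: cell (2,4)='F' (+9 fires, +10 burnt)
  -> target ignites at step 3
Step 4: cell (2,4)='.' (+5 fires, +9 burnt)
Step 5: cell (2,4)='.' (+1 fires, +5 burnt)
Step 6: cell (2,4)='.' (+0 fires, +1 burnt)
  fire out at step 6

3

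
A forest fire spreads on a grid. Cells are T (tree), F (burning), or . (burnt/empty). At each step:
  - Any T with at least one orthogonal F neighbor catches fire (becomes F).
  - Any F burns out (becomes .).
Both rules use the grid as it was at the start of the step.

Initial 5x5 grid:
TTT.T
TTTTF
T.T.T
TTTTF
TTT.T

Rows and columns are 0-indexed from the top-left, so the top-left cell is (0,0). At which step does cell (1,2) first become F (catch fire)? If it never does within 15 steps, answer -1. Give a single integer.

Step 1: cell (1,2)='T' (+5 fires, +2 burnt)
Step 2: cell (1,2)='F' (+2 fires, +5 burnt)
  -> target ignites at step 2
Step 3: cell (1,2)='.' (+5 fires, +2 burnt)
Step 4: cell (1,2)='.' (+4 fires, +5 burnt)
Step 5: cell (1,2)='.' (+3 fires, +4 burnt)
Step 6: cell (1,2)='.' (+0 fires, +3 burnt)
  fire out at step 6

2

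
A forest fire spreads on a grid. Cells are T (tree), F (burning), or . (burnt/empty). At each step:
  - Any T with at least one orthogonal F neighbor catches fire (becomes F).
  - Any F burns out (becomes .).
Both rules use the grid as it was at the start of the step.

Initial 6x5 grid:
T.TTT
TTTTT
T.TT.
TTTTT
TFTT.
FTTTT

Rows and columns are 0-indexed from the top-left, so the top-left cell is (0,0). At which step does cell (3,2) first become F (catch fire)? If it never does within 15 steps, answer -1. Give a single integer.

Step 1: cell (3,2)='T' (+4 fires, +2 burnt)
Step 2: cell (3,2)='F' (+4 fires, +4 burnt)
  -> target ignites at step 2
Step 3: cell (3,2)='.' (+4 fires, +4 burnt)
Step 4: cell (3,2)='.' (+5 fires, +4 burnt)
Step 5: cell (3,2)='.' (+4 fires, +5 burnt)
Step 6: cell (3,2)='.' (+2 fires, +4 burnt)
Step 7: cell (3,2)='.' (+1 fires, +2 burnt)
Step 8: cell (3,2)='.' (+0 fires, +1 burnt)
  fire out at step 8

2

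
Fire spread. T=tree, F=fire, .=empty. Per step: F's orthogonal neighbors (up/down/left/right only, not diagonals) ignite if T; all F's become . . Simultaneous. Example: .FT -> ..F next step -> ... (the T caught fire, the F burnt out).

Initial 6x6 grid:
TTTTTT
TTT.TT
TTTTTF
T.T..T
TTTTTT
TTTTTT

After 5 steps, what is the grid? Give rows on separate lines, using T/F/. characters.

Step 1: 3 trees catch fire, 1 burn out
  TTTTTT
  TTT.TF
  TTTTF.
  T.T..F
  TTTTTT
  TTTTTT
Step 2: 4 trees catch fire, 3 burn out
  TTTTTF
  TTT.F.
  TTTF..
  T.T...
  TTTTTF
  TTTTTT
Step 3: 4 trees catch fire, 4 burn out
  TTTTF.
  TTT...
  TTF...
  T.T...
  TTTTF.
  TTTTTF
Step 4: 6 trees catch fire, 4 burn out
  TTTF..
  TTF...
  TF....
  T.F...
  TTTF..
  TTTTF.
Step 5: 5 trees catch fire, 6 burn out
  TTF...
  TF....
  F.....
  T.....
  TTF...
  TTTF..

TTF...
TF....
F.....
T.....
TTF...
TTTF..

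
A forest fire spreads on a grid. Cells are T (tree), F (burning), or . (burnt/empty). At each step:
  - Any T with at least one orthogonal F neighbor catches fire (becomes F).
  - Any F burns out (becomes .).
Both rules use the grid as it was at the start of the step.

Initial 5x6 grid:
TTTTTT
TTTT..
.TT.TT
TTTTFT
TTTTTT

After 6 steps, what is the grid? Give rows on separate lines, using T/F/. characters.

Step 1: 4 trees catch fire, 1 burn out
  TTTTTT
  TTTT..
  .TT.FT
  TTTF.F
  TTTTFT
Step 2: 4 trees catch fire, 4 burn out
  TTTTTT
  TTTT..
  .TT..F
  TTF...
  TTTF.F
Step 3: 3 trees catch fire, 4 burn out
  TTTTTT
  TTTT..
  .TF...
  TF....
  TTF...
Step 4: 4 trees catch fire, 3 burn out
  TTTTTT
  TTFT..
  .F....
  F.....
  TF....
Step 5: 4 trees catch fire, 4 burn out
  TTFTTT
  TF.F..
  ......
  ......
  F.....
Step 6: 3 trees catch fire, 4 burn out
  TF.FTT
  F.....
  ......
  ......
  ......

TF.FTT
F.....
......
......
......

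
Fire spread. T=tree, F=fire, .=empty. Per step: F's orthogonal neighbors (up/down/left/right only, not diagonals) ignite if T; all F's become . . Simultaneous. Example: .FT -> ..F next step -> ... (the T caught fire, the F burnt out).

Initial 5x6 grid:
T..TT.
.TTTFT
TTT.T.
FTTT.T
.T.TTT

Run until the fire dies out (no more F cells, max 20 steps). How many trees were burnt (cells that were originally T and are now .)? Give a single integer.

Answer: 18

Derivation:
Step 1: +6 fires, +2 burnt (F count now 6)
Step 2: +5 fires, +6 burnt (F count now 5)
Step 3: +3 fires, +5 burnt (F count now 3)
Step 4: +1 fires, +3 burnt (F count now 1)
Step 5: +1 fires, +1 burnt (F count now 1)
Step 6: +1 fires, +1 burnt (F count now 1)
Step 7: +1 fires, +1 burnt (F count now 1)
Step 8: +0 fires, +1 burnt (F count now 0)
Fire out after step 8
Initially T: 19, now '.': 29
Total burnt (originally-T cells now '.'): 18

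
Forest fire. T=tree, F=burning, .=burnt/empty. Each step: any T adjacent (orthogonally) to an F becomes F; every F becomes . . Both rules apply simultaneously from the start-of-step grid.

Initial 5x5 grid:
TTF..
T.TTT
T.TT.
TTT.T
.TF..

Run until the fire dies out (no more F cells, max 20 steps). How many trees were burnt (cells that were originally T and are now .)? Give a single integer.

Answer: 13

Derivation:
Step 1: +4 fires, +2 burnt (F count now 4)
Step 2: +4 fires, +4 burnt (F count now 4)
Step 3: +4 fires, +4 burnt (F count now 4)
Step 4: +1 fires, +4 burnt (F count now 1)
Step 5: +0 fires, +1 burnt (F count now 0)
Fire out after step 5
Initially T: 14, now '.': 24
Total burnt (originally-T cells now '.'): 13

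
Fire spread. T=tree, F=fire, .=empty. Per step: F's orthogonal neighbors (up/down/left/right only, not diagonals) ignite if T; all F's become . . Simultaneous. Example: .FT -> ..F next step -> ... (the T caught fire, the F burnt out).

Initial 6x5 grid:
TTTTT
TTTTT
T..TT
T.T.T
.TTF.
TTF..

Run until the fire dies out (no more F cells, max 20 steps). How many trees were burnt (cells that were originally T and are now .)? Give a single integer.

Step 1: +2 fires, +2 burnt (F count now 2)
Step 2: +3 fires, +2 burnt (F count now 3)
Step 3: +0 fires, +3 burnt (F count now 0)
Fire out after step 3
Initially T: 20, now '.': 15
Total burnt (originally-T cells now '.'): 5

Answer: 5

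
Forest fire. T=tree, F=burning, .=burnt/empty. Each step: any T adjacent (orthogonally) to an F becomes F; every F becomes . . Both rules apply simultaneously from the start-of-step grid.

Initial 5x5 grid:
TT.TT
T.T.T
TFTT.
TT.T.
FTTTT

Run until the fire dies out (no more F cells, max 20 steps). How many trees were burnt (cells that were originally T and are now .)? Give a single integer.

Step 1: +5 fires, +2 burnt (F count now 5)
Step 2: +4 fires, +5 burnt (F count now 4)
Step 3: +3 fires, +4 burnt (F count now 3)
Step 4: +2 fires, +3 burnt (F count now 2)
Step 5: +0 fires, +2 burnt (F count now 0)
Fire out after step 5
Initially T: 17, now '.': 22
Total burnt (originally-T cells now '.'): 14

Answer: 14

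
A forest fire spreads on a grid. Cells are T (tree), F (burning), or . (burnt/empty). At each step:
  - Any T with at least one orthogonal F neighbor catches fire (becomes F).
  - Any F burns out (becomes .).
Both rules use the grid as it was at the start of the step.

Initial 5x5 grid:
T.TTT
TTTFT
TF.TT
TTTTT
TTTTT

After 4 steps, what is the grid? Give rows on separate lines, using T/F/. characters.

Step 1: 7 trees catch fire, 2 burn out
  T.TFT
  TFF.F
  F..FT
  TFTTT
  TTTTT
Step 2: 8 trees catch fire, 7 burn out
  T.F.F
  F....
  ....F
  F.FFT
  TFTTT
Step 3: 5 trees catch fire, 8 burn out
  F....
  .....
  .....
  ....F
  F.FFT
Step 4: 1 trees catch fire, 5 burn out
  .....
  .....
  .....
  .....
  ....F

.....
.....
.....
.....
....F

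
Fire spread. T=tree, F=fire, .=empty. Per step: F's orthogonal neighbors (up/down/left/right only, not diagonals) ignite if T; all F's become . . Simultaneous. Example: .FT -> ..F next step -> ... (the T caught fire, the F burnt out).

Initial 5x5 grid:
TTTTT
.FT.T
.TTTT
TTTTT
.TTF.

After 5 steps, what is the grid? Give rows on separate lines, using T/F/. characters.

Step 1: 5 trees catch fire, 2 burn out
  TFTTT
  ..F.T
  .FTTT
  TTTFT
  .TF..
Step 2: 8 trees catch fire, 5 burn out
  F.FTT
  ....T
  ..FFT
  TFF.F
  .F...
Step 3: 3 trees catch fire, 8 burn out
  ...FT
  ....T
  ....F
  F....
  .....
Step 4: 2 trees catch fire, 3 burn out
  ....F
  ....F
  .....
  .....
  .....
Step 5: 0 trees catch fire, 2 burn out
  .....
  .....
  .....
  .....
  .....

.....
.....
.....
.....
.....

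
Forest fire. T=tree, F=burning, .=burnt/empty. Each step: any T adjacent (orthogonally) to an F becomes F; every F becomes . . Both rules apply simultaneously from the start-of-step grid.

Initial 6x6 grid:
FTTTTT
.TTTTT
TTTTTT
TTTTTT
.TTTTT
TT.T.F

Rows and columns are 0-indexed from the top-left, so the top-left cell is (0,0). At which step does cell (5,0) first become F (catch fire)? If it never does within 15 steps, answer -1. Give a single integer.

Step 1: cell (5,0)='T' (+2 fires, +2 burnt)
Step 2: cell (5,0)='T' (+4 fires, +2 burnt)
Step 3: cell (5,0)='T' (+6 fires, +4 burnt)
Step 4: cell (5,0)='T' (+10 fires, +6 burnt)
Step 5: cell (5,0)='T' (+6 fires, +10 burnt)
Step 6: cell (5,0)='T' (+1 fires, +6 burnt)
Step 7: cell (5,0)='F' (+1 fires, +1 burnt)
  -> target ignites at step 7
Step 8: cell (5,0)='.' (+0 fires, +1 burnt)
  fire out at step 8

7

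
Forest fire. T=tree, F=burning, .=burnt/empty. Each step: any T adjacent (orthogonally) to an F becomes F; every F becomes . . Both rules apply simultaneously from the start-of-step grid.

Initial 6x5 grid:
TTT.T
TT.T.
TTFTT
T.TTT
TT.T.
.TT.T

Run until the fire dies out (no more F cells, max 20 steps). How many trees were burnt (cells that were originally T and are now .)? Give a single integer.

Step 1: +3 fires, +1 burnt (F count now 3)
Step 2: +5 fires, +3 burnt (F count now 5)
Step 3: +5 fires, +5 burnt (F count now 5)
Step 4: +3 fires, +5 burnt (F count now 3)
Step 5: +1 fires, +3 burnt (F count now 1)
Step 6: +1 fires, +1 burnt (F count now 1)
Step 7: +1 fires, +1 burnt (F count now 1)
Step 8: +0 fires, +1 burnt (F count now 0)
Fire out after step 8
Initially T: 21, now '.': 28
Total burnt (originally-T cells now '.'): 19

Answer: 19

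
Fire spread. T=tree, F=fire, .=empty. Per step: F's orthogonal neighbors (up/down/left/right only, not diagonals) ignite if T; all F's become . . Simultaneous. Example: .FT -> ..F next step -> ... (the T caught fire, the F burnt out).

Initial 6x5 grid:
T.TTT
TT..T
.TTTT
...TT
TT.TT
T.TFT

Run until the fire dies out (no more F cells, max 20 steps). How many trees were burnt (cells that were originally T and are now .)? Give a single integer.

Step 1: +3 fires, +1 burnt (F count now 3)
Step 2: +2 fires, +3 burnt (F count now 2)
Step 3: +2 fires, +2 burnt (F count now 2)
Step 4: +2 fires, +2 burnt (F count now 2)
Step 5: +2 fires, +2 burnt (F count now 2)
Step 6: +2 fires, +2 burnt (F count now 2)
Step 7: +2 fires, +2 burnt (F count now 2)
Step 8: +2 fires, +2 burnt (F count now 2)
Step 9: +0 fires, +2 burnt (F count now 0)
Fire out after step 9
Initially T: 20, now '.': 27
Total burnt (originally-T cells now '.'): 17

Answer: 17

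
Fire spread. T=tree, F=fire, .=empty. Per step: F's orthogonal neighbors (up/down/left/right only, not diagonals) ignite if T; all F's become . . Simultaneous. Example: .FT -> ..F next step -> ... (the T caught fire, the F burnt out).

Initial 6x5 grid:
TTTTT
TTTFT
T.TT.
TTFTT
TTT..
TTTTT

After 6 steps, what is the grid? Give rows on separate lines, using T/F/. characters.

Step 1: 8 trees catch fire, 2 burn out
  TTTFT
  TTF.F
  T.FF.
  TF.FT
  TTF..
  TTTTT
Step 2: 7 trees catch fire, 8 burn out
  TTF.F
  TF...
  T....
  F...F
  TF...
  TTFTT
Step 3: 6 trees catch fire, 7 burn out
  TF...
  F....
  F....
  .....
  F....
  TF.FT
Step 4: 3 trees catch fire, 6 burn out
  F....
  .....
  .....
  .....
  .....
  F...F
Step 5: 0 trees catch fire, 3 burn out
  .....
  .....
  .....
  .....
  .....
  .....
Step 6: 0 trees catch fire, 0 burn out
  .....
  .....
  .....
  .....
  .....
  .....

.....
.....
.....
.....
.....
.....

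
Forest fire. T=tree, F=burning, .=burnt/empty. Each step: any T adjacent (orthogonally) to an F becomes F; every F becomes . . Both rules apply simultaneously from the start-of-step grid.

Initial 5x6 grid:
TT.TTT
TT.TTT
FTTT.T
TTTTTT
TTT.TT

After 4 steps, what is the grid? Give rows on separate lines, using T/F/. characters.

Step 1: 3 trees catch fire, 1 burn out
  TT.TTT
  FT.TTT
  .FTT.T
  FTTTTT
  TTT.TT
Step 2: 5 trees catch fire, 3 burn out
  FT.TTT
  .F.TTT
  ..FT.T
  .FTTTT
  FTT.TT
Step 3: 4 trees catch fire, 5 burn out
  .F.TTT
  ...TTT
  ...F.T
  ..FTTT
  .FT.TT
Step 4: 3 trees catch fire, 4 burn out
  ...TTT
  ...FTT
  .....T
  ...FTT
  ..F.TT

...TTT
...FTT
.....T
...FTT
..F.TT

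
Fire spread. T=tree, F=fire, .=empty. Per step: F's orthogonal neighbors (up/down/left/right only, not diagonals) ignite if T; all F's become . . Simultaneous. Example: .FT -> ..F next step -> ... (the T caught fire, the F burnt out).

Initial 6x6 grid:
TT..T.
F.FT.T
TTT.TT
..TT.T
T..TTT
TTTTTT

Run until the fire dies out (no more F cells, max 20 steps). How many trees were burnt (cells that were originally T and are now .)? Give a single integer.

Answer: 22

Derivation:
Step 1: +4 fires, +2 burnt (F count now 4)
Step 2: +3 fires, +4 burnt (F count now 3)
Step 3: +1 fires, +3 burnt (F count now 1)
Step 4: +1 fires, +1 burnt (F count now 1)
Step 5: +2 fires, +1 burnt (F count now 2)
Step 6: +3 fires, +2 burnt (F count now 3)
Step 7: +3 fires, +3 burnt (F count now 3)
Step 8: +2 fires, +3 burnt (F count now 2)
Step 9: +3 fires, +2 burnt (F count now 3)
Step 10: +0 fires, +3 burnt (F count now 0)
Fire out after step 10
Initially T: 23, now '.': 35
Total burnt (originally-T cells now '.'): 22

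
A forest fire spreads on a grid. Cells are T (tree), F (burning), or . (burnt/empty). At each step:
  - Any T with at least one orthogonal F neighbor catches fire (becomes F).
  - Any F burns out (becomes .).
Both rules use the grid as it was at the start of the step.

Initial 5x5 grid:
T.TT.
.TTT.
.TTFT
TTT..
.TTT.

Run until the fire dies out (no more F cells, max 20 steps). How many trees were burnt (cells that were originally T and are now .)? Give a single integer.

Answer: 14

Derivation:
Step 1: +3 fires, +1 burnt (F count now 3)
Step 2: +4 fires, +3 burnt (F count now 4)
Step 3: +4 fires, +4 burnt (F count now 4)
Step 4: +3 fires, +4 burnt (F count now 3)
Step 5: +0 fires, +3 burnt (F count now 0)
Fire out after step 5
Initially T: 15, now '.': 24
Total burnt (originally-T cells now '.'): 14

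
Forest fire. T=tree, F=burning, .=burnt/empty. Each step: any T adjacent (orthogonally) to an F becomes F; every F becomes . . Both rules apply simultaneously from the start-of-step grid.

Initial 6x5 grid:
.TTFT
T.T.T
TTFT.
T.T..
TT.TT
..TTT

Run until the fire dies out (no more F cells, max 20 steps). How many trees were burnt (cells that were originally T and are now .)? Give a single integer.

Step 1: +6 fires, +2 burnt (F count now 6)
Step 2: +3 fires, +6 burnt (F count now 3)
Step 3: +2 fires, +3 burnt (F count now 2)
Step 4: +1 fires, +2 burnt (F count now 1)
Step 5: +1 fires, +1 burnt (F count now 1)
Step 6: +0 fires, +1 burnt (F count now 0)
Fire out after step 6
Initially T: 18, now '.': 25
Total burnt (originally-T cells now '.'): 13

Answer: 13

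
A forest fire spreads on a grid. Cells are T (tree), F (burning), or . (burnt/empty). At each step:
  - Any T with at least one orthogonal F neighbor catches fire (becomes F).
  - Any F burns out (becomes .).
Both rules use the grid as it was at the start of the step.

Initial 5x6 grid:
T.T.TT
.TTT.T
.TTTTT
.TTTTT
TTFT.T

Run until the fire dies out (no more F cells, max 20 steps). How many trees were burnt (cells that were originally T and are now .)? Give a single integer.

Answer: 21

Derivation:
Step 1: +3 fires, +1 burnt (F count now 3)
Step 2: +4 fires, +3 burnt (F count now 4)
Step 3: +4 fires, +4 burnt (F count now 4)
Step 4: +5 fires, +4 burnt (F count now 5)
Step 5: +2 fires, +5 burnt (F count now 2)
Step 6: +1 fires, +2 burnt (F count now 1)
Step 7: +1 fires, +1 burnt (F count now 1)
Step 8: +1 fires, +1 burnt (F count now 1)
Step 9: +0 fires, +1 burnt (F count now 0)
Fire out after step 9
Initially T: 22, now '.': 29
Total burnt (originally-T cells now '.'): 21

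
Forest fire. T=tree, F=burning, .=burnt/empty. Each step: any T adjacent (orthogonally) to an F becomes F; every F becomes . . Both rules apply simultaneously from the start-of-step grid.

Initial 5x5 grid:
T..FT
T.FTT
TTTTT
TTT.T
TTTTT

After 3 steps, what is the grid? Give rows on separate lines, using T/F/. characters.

Step 1: 3 trees catch fire, 2 burn out
  T...F
  T..FT
  TTFTT
  TTT.T
  TTTTT
Step 2: 4 trees catch fire, 3 burn out
  T....
  T...F
  TF.FT
  TTF.T
  TTTTT
Step 3: 4 trees catch fire, 4 burn out
  T....
  T....
  F...F
  TF..T
  TTFTT

T....
T....
F...F
TF..T
TTFTT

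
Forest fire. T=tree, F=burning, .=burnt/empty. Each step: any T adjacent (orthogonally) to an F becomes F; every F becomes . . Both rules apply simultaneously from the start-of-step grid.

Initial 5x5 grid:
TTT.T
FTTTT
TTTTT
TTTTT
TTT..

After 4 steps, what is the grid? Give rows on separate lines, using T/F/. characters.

Step 1: 3 trees catch fire, 1 burn out
  FTT.T
  .FTTT
  FTTTT
  TTTTT
  TTT..
Step 2: 4 trees catch fire, 3 burn out
  .FT.T
  ..FTT
  .FTTT
  FTTTT
  TTT..
Step 3: 5 trees catch fire, 4 burn out
  ..F.T
  ...FT
  ..FTT
  .FTTT
  FTT..
Step 4: 4 trees catch fire, 5 burn out
  ....T
  ....F
  ...FT
  ..FTT
  .FT..

....T
....F
...FT
..FTT
.FT..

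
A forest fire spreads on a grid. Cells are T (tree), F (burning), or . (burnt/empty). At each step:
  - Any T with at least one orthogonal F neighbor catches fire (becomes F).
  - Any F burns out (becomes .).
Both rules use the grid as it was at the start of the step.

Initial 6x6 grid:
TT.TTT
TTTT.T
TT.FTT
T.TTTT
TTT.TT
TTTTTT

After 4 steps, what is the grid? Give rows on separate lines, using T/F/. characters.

Step 1: 3 trees catch fire, 1 burn out
  TT.TTT
  TTTF.T
  TT..FT
  T.TFTT
  TTT.TT
  TTTTTT
Step 2: 5 trees catch fire, 3 burn out
  TT.FTT
  TTF..T
  TT...F
  T.F.FT
  TTT.TT
  TTTTTT
Step 3: 6 trees catch fire, 5 burn out
  TT..FT
  TF...F
  TT....
  T....F
  TTF.FT
  TTTTTT
Step 4: 8 trees catch fire, 6 burn out
  TF...F
  F.....
  TF....
  T.....
  TF...F
  TTFTFT

TF...F
F.....
TF....
T.....
TF...F
TTFTFT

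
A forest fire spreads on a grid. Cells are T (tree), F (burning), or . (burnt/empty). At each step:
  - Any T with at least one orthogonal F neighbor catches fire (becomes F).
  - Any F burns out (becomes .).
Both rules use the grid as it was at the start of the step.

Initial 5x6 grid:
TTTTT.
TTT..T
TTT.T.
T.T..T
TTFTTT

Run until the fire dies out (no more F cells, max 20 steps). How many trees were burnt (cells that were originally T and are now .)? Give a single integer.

Step 1: +3 fires, +1 burnt (F count now 3)
Step 2: +3 fires, +3 burnt (F count now 3)
Step 3: +4 fires, +3 burnt (F count now 4)
Step 4: +4 fires, +4 burnt (F count now 4)
Step 5: +3 fires, +4 burnt (F count now 3)
Step 6: +2 fires, +3 burnt (F count now 2)
Step 7: +0 fires, +2 burnt (F count now 0)
Fire out after step 7
Initially T: 21, now '.': 28
Total burnt (originally-T cells now '.'): 19

Answer: 19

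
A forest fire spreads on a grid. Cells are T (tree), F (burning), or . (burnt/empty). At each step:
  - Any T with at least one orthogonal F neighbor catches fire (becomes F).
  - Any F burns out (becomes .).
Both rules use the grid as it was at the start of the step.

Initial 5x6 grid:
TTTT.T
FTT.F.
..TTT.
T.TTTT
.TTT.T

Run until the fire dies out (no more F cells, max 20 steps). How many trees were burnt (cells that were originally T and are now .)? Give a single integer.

Step 1: +3 fires, +2 burnt (F count now 3)
Step 2: +4 fires, +3 burnt (F count now 4)
Step 3: +4 fires, +4 burnt (F count now 4)
Step 4: +4 fires, +4 burnt (F count now 4)
Step 5: +1 fires, +4 burnt (F count now 1)
Step 6: +1 fires, +1 burnt (F count now 1)
Step 7: +0 fires, +1 burnt (F count now 0)
Fire out after step 7
Initially T: 19, now '.': 28
Total burnt (originally-T cells now '.'): 17

Answer: 17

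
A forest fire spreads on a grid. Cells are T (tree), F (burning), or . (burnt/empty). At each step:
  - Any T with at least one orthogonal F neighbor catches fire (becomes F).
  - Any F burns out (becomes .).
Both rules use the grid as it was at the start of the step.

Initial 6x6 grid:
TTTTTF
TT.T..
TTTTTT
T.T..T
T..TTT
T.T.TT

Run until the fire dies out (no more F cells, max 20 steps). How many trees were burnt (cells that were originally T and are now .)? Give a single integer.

Answer: 24

Derivation:
Step 1: +1 fires, +1 burnt (F count now 1)
Step 2: +1 fires, +1 burnt (F count now 1)
Step 3: +2 fires, +1 burnt (F count now 2)
Step 4: +2 fires, +2 burnt (F count now 2)
Step 5: +4 fires, +2 burnt (F count now 4)
Step 6: +4 fires, +4 burnt (F count now 4)
Step 7: +2 fires, +4 burnt (F count now 2)
Step 8: +2 fires, +2 burnt (F count now 2)
Step 9: +3 fires, +2 burnt (F count now 3)
Step 10: +3 fires, +3 burnt (F count now 3)
Step 11: +0 fires, +3 burnt (F count now 0)
Fire out after step 11
Initially T: 25, now '.': 35
Total burnt (originally-T cells now '.'): 24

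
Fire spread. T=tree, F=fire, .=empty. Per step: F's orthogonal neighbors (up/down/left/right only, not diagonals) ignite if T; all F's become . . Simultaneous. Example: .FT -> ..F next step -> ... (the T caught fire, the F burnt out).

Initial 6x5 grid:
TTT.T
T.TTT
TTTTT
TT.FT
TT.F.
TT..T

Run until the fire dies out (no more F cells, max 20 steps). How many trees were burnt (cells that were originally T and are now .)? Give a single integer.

Answer: 20

Derivation:
Step 1: +2 fires, +2 burnt (F count now 2)
Step 2: +3 fires, +2 burnt (F count now 3)
Step 3: +3 fires, +3 burnt (F count now 3)
Step 4: +4 fires, +3 burnt (F count now 4)
Step 5: +4 fires, +4 burnt (F count now 4)
Step 6: +3 fires, +4 burnt (F count now 3)
Step 7: +1 fires, +3 burnt (F count now 1)
Step 8: +0 fires, +1 burnt (F count now 0)
Fire out after step 8
Initially T: 21, now '.': 29
Total burnt (originally-T cells now '.'): 20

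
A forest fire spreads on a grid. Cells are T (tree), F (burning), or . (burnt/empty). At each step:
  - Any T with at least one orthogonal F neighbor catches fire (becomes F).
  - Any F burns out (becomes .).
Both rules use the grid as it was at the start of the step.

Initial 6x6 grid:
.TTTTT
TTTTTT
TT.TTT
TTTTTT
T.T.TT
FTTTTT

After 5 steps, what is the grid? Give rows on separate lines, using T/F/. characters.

Step 1: 2 trees catch fire, 1 burn out
  .TTTTT
  TTTTTT
  TT.TTT
  TTTTTT
  F.T.TT
  .FTTTT
Step 2: 2 trees catch fire, 2 burn out
  .TTTTT
  TTTTTT
  TT.TTT
  FTTTTT
  ..T.TT
  ..FTTT
Step 3: 4 trees catch fire, 2 burn out
  .TTTTT
  TTTTTT
  FT.TTT
  .FTTTT
  ..F.TT
  ...FTT
Step 4: 4 trees catch fire, 4 burn out
  .TTTTT
  FTTTTT
  .F.TTT
  ..FTTT
  ....TT
  ....FT
Step 5: 4 trees catch fire, 4 burn out
  .TTTTT
  .FTTTT
  ...TTT
  ...FTT
  ....FT
  .....F

.TTTTT
.FTTTT
...TTT
...FTT
....FT
.....F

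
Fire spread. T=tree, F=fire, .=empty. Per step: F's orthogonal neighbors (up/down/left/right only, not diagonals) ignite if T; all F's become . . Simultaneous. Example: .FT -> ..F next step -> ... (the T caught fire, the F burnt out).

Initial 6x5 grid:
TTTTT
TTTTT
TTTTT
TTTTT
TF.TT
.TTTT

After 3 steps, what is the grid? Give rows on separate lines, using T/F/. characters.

Step 1: 3 trees catch fire, 1 burn out
  TTTTT
  TTTTT
  TTTTT
  TFTTT
  F..TT
  .FTTT
Step 2: 4 trees catch fire, 3 burn out
  TTTTT
  TTTTT
  TFTTT
  F.FTT
  ...TT
  ..FTT
Step 3: 5 trees catch fire, 4 burn out
  TTTTT
  TFTTT
  F.FTT
  ...FT
  ...TT
  ...FT

TTTTT
TFTTT
F.FTT
...FT
...TT
...FT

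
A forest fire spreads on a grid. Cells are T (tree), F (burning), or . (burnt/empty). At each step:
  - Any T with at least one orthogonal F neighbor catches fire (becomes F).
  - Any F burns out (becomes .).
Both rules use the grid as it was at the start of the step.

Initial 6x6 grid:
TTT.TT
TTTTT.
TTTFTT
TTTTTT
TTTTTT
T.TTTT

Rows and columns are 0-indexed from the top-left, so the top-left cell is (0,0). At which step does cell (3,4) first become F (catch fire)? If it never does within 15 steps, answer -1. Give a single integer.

Step 1: cell (3,4)='T' (+4 fires, +1 burnt)
Step 2: cell (3,4)='F' (+7 fires, +4 burnt)
  -> target ignites at step 2
Step 3: cell (3,4)='.' (+9 fires, +7 burnt)
Step 4: cell (3,4)='.' (+8 fires, +9 burnt)
Step 5: cell (3,4)='.' (+3 fires, +8 burnt)
Step 6: cell (3,4)='.' (+1 fires, +3 burnt)
Step 7: cell (3,4)='.' (+0 fires, +1 burnt)
  fire out at step 7

2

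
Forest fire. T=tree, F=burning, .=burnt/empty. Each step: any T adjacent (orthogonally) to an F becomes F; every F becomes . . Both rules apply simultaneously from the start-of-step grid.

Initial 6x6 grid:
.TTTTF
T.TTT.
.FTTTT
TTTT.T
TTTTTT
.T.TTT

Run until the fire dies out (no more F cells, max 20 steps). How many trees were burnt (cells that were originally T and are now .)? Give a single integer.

Answer: 26

Derivation:
Step 1: +3 fires, +2 burnt (F count now 3)
Step 2: +7 fires, +3 burnt (F count now 7)
Step 3: +7 fires, +7 burnt (F count now 7)
Step 4: +3 fires, +7 burnt (F count now 3)
Step 5: +3 fires, +3 burnt (F count now 3)
Step 6: +2 fires, +3 burnt (F count now 2)
Step 7: +1 fires, +2 burnt (F count now 1)
Step 8: +0 fires, +1 burnt (F count now 0)
Fire out after step 8
Initially T: 27, now '.': 35
Total burnt (originally-T cells now '.'): 26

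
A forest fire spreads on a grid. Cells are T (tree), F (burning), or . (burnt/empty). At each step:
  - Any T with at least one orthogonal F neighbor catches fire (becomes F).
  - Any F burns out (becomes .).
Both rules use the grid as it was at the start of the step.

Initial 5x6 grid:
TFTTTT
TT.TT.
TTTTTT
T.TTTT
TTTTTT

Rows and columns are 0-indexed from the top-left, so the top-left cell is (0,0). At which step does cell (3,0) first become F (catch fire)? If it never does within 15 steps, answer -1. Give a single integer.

Step 1: cell (3,0)='T' (+3 fires, +1 burnt)
Step 2: cell (3,0)='T' (+3 fires, +3 burnt)
Step 3: cell (3,0)='T' (+4 fires, +3 burnt)
Step 4: cell (3,0)='F' (+5 fires, +4 burnt)
  -> target ignites at step 4
Step 5: cell (3,0)='.' (+4 fires, +5 burnt)
Step 6: cell (3,0)='.' (+4 fires, +4 burnt)
Step 7: cell (3,0)='.' (+2 fires, +4 burnt)
Step 8: cell (3,0)='.' (+1 fires, +2 burnt)
Step 9: cell (3,0)='.' (+0 fires, +1 burnt)
  fire out at step 9

4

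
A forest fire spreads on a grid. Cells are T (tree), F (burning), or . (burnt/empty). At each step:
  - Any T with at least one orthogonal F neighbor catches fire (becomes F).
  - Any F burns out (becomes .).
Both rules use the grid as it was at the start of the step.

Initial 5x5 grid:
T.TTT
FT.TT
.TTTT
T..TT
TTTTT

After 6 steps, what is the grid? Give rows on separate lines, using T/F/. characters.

Step 1: 2 trees catch fire, 1 burn out
  F.TTT
  .F.TT
  .TTTT
  T..TT
  TTTTT
Step 2: 1 trees catch fire, 2 burn out
  ..TTT
  ...TT
  .FTTT
  T..TT
  TTTTT
Step 3: 1 trees catch fire, 1 burn out
  ..TTT
  ...TT
  ..FTT
  T..TT
  TTTTT
Step 4: 1 trees catch fire, 1 burn out
  ..TTT
  ...TT
  ...FT
  T..TT
  TTTTT
Step 5: 3 trees catch fire, 1 burn out
  ..TTT
  ...FT
  ....F
  T..FT
  TTTTT
Step 6: 4 trees catch fire, 3 burn out
  ..TFT
  ....F
  .....
  T...F
  TTTFT

..TFT
....F
.....
T...F
TTTFT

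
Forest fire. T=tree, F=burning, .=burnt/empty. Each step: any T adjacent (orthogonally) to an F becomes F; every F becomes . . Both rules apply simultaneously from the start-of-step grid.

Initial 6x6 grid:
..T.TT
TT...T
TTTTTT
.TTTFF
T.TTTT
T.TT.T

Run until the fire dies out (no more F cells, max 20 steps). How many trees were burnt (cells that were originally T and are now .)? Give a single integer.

Answer: 21

Derivation:
Step 1: +5 fires, +2 burnt (F count now 5)
Step 2: +5 fires, +5 burnt (F count now 5)
Step 3: +5 fires, +5 burnt (F count now 5)
Step 4: +3 fires, +5 burnt (F count now 3)
Step 5: +2 fires, +3 burnt (F count now 2)
Step 6: +1 fires, +2 burnt (F count now 1)
Step 7: +0 fires, +1 burnt (F count now 0)
Fire out after step 7
Initially T: 24, now '.': 33
Total burnt (originally-T cells now '.'): 21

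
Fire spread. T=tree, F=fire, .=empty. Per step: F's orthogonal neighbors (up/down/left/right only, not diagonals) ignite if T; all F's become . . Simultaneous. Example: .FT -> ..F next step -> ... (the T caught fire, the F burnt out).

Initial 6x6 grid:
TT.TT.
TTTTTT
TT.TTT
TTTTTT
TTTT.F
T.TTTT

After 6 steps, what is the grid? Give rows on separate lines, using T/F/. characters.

Step 1: 2 trees catch fire, 1 burn out
  TT.TT.
  TTTTTT
  TT.TTT
  TTTTTF
  TTTT..
  T.TTTF
Step 2: 3 trees catch fire, 2 burn out
  TT.TT.
  TTTTTT
  TT.TTF
  TTTTF.
  TTTT..
  T.TTF.
Step 3: 4 trees catch fire, 3 burn out
  TT.TT.
  TTTTTF
  TT.TF.
  TTTF..
  TTTT..
  T.TF..
Step 4: 5 trees catch fire, 4 burn out
  TT.TT.
  TTTTF.
  TT.F..
  TTF...
  TTTF..
  T.F...
Step 5: 4 trees catch fire, 5 burn out
  TT.TF.
  TTTF..
  TT....
  TF....
  TTF...
  T.....
Step 6: 5 trees catch fire, 4 burn out
  TT.F..
  TTF...
  TF....
  F.....
  TF....
  T.....

TT.F..
TTF...
TF....
F.....
TF....
T.....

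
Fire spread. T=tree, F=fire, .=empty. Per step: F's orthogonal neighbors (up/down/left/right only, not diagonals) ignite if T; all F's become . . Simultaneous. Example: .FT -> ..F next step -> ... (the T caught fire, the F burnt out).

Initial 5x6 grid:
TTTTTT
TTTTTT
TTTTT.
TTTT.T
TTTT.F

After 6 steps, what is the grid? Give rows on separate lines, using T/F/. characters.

Step 1: 1 trees catch fire, 1 burn out
  TTTTTT
  TTTTTT
  TTTTT.
  TTTT.F
  TTTT..
Step 2: 0 trees catch fire, 1 burn out
  TTTTTT
  TTTTTT
  TTTTT.
  TTTT..
  TTTT..
Step 3: 0 trees catch fire, 0 burn out
  TTTTTT
  TTTTTT
  TTTTT.
  TTTT..
  TTTT..
Step 4: 0 trees catch fire, 0 burn out
  TTTTTT
  TTTTTT
  TTTTT.
  TTTT..
  TTTT..
Step 5: 0 trees catch fire, 0 burn out
  TTTTTT
  TTTTTT
  TTTTT.
  TTTT..
  TTTT..
Step 6: 0 trees catch fire, 0 burn out
  TTTTTT
  TTTTTT
  TTTTT.
  TTTT..
  TTTT..

TTTTTT
TTTTTT
TTTTT.
TTTT..
TTTT..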